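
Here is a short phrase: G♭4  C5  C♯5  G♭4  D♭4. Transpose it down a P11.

Gb4 -> Db3
C5 -> G3
C#5 -> G#3
Gb4 -> Db3
Db4 -> Ab2

Db3 G3 G#3 Db3 Ab2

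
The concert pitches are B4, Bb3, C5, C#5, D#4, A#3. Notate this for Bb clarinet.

Written C4 sounds as Bb3 on the Bb clarinet, so concert pitches are written a major second up.
B4 gives C#5
Bb3 gives C4
C5 gives D5
C#5 gives D#5
D#4 gives E#4
A#3 gives B#3

C#5 C4 D5 D#5 E#4 B#3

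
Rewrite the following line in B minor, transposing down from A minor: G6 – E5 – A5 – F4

A5 F#4 B4 G3

From A down to B is a minor seventh; apply that to each pitch.
G6 to A5
E5 to F#4
A5 to B4
F4 to G3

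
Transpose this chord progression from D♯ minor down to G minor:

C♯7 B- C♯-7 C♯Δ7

F7 Eb- F-7 FΔ7

D♯ minor down to G minor is an augmented fifth; each chord root moves by that interval while the quality stays the same.
C♯7: root C♯ down an augmented fifth → F, giving F7.
B-: root B down an augmented fifth → Eb, giving Eb-.
C♯-7: root C♯ down an augmented fifth → F, giving F-7.
C♯Δ7: root C♯ down an augmented fifth → F, giving FΔ7.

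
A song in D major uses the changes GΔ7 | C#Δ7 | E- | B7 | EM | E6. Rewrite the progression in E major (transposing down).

D major down to E major is a minor seventh; each chord root moves by that interval while the quality stays the same.
GΔ7: root G down a minor seventh → A, giving AΔ7.
C#Δ7: root C# down a minor seventh → D#, giving D#Δ7.
E-: root E down a minor seventh → F#, giving F#-.
B7: root B down a minor seventh → C#, giving C#7.
EM: root E down a minor seventh → F#, giving F#M.
E6: root E down a minor seventh → F#, giving F#6.

AΔ7 D#Δ7 F#- C#7 F#M F#6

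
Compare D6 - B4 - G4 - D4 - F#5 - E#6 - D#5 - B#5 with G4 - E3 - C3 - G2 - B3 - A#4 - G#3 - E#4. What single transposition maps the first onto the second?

down a perfect twelfth

From D6 to G4 is 12 letter names — a twelfth of some quality.
G4 to D6 is 19 semitones, which makes it a perfect twelfth; the second version is lower, so the direction is down.
Checking another pair — B#5 → E#4 — gives the same interval.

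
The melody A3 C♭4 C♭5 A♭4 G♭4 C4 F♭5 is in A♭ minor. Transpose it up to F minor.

A♭ minor to F minor up is a major sixth, so every note moves up by that interval.
A3 gives F#4
Cb4 gives Ab4
Cb5 gives Ab5
Ab4 gives F5
Gb4 gives Eb5
C4 gives A4
Fb5 gives Db6

F#4 Ab4 Ab5 F5 Eb5 A4 Db6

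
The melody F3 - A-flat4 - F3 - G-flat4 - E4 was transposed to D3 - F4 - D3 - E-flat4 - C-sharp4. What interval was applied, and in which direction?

From F3 to D3 is 3 letter names — a third of some quality.
D3 to F3 is 3 semitones, which makes it a minor third; the second version is lower, so the direction is down.
Checking another pair — E4 → C#4 — gives the same interval.

down a minor third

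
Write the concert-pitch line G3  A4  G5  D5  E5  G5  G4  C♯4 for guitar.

G4 A5 G6 D6 E6 G6 G5 C#5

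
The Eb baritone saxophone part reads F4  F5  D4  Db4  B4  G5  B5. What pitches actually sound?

The Eb baritone saxophone sounds a major thirteenth below written, so transpose each written note down a major thirteenth.
F4 -> Ab2
F5 -> Ab3
D4 -> F2
Db4 -> Fb2
B4 -> D3
G5 -> Bb3
B5 -> D4

Ab2 Ab3 F2 Fb2 D3 Bb3 D4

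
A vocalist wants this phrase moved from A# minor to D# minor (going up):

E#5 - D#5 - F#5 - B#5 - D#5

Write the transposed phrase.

A#5 G#5 B5 E#6 G#5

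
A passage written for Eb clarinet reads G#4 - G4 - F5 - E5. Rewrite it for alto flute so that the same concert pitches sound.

First find concert pitch: the Eb clarinet sounds a minor third above written, so G#4 G4 F5 E5 sounds B4 Bb4 Ab5 G5.
Then write for alto flute: it sounds a perfect fourth below written, so the part must be a perfect fourth above concert.
B4 → E5
Bb4 → Eb5
Ab5 → Db6
G5 → C6

E5 Eb5 Db6 C6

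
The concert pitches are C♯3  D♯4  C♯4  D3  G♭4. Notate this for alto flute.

Written C4 sounds as G3 on the alto flute, so concert pitches are written a perfect fourth up.
C#3 to F#3
D#4 to G#4
C#4 to F#4
D3 to G3
Gb4 to Cb5

F#3 G#4 F#4 G3 Cb5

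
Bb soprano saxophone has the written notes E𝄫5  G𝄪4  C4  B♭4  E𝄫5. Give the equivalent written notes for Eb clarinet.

First find concert pitch: the Bb soprano saxophone sounds a major second below written, so E𝄫5 G𝄪4 C4 B♭4 E𝄫5 sounds Dbb5 F##4 Bb3 Ab4 Dbb5.
Then write for Eb clarinet: it sounds a minor third above written, so the part must be a minor third below concert.
Dbb5 → Bbb4
F##4 → D##4
Bb3 → G3
Ab4 → F4
Dbb5 → Bbb4

Bbb4 D##4 G3 F4 Bbb4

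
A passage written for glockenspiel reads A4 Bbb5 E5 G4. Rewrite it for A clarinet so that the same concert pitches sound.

C7 Dbb8 G7 Bb6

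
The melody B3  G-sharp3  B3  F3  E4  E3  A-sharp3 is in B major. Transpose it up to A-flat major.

Ab4 F4 Ab4 Ebb4 Db5 Db4 G4

B major to A-flat major up is a diminished seventh, so every note moves up by that interval.
B3 -> Ab4
G#3 -> F4
B3 -> Ab4
F3 -> Ebb4
E4 -> Db5
E3 -> Db4
A#3 -> G4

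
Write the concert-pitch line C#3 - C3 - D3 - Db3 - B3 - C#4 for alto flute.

F#3 F3 G3 Gb3 E4 F#4

Written C4 sounds as G3 on the alto flute, so concert pitches are written a perfect fourth up.
C#3 -> F#3
C3 -> F3
D3 -> G3
Db3 -> Gb3
B3 -> E4
C#4 -> F#4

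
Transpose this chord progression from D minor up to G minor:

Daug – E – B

D minor up to G minor is a perfect fourth; each chord root moves by that interval while the quality stays the same.
Daug: root D up a perfect fourth → G, giving Gaug.
E: root E up a perfect fourth → A, giving A.
B: root B up a perfect fourth → E, giving E.

Gaug A E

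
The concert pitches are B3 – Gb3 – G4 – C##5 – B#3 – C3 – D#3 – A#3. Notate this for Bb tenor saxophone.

C#5 Ab4 A5 D##6 C##5 D4 E#4 B#4

Written C4 sounds as Bb2 on the Bb tenor saxophone, so concert pitches are written a major ninth up.
B3 → C#5
Gb3 → Ab4
G4 → A5
C##5 → D##6
B#3 → C##5
C3 → D4
D#3 → E#4
A#3 → B#4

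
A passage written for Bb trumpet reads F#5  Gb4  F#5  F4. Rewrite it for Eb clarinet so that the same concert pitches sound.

C#5 Db4 C#5 C4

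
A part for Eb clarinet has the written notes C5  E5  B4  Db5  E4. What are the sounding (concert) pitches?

Eb5 G5 D5 Fb5 G4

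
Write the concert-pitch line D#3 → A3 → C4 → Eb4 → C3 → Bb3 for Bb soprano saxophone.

E#3 B3 D4 F4 D3 C4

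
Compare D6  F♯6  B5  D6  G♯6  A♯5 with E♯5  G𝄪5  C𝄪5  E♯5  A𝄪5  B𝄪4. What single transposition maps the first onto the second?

From D6 to E#5 is 7 letter names — a seventh of some quality.
E#5 to D6 is 9 semitones, which makes it a diminished seventh; the second version is lower, so the direction is down.
Checking another pair — A#5 → B##4 — gives the same interval.

down a diminished seventh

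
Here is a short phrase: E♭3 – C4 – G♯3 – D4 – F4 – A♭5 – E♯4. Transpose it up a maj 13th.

C5 A5 E#5 B5 D6 F7 C##6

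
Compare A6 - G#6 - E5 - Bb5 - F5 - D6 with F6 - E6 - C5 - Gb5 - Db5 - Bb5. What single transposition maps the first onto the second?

down a major third

Take the first pair: A6 → F6. A to F spans 3 letter names, so the interval is some kind of third.
F6 to A6 is 4 semitones, which makes it a major third; the second version is lower, so the direction is down.
Checking another pair — D6 → Bb5 — gives the same interval.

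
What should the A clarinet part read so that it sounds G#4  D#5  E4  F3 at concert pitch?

B4 F#5 G4 Ab3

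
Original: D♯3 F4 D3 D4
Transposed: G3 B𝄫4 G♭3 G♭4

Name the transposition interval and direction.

Take the first pair: D#3 → G3. D to G spans 4 letter names, so the interval is some kind of fourth.
D#3 to G3 is 4 semitones, which makes it a diminished fourth; the second version is higher, so the direction is up.
Checking another pair — D4 → Gb4 — gives the same interval.

up a diminished fourth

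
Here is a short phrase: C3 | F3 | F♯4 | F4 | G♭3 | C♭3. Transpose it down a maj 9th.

C3 down a major ninth is Bb1.
F3 down a major ninth is Eb2.
F#4 down a major ninth is E3.
F4 down a major ninth is Eb3.
Gb3: a ninth down reaches F, and 14 semitones makes it Fb2.
Cb3: a ninth down reaches B, and 14 semitones makes it Bbb1.

Bb1 Eb2 E3 Eb3 Fb2 Bbb1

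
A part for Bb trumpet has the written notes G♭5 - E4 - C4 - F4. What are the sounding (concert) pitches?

Fb5 D4 Bb3 Eb4

The Bb trumpet sounds a major second below written, so transpose each written note down a major second.
Gb5 becomes Fb5
E4 becomes D4
C4 becomes Bb3
F4 becomes Eb4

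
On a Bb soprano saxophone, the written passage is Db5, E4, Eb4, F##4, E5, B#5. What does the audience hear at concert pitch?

Cb5 D4 Db4 E#4 D5 A#5

Written C4 on the Bb soprano saxophone sounds as Bb3, a major second lower; apply that shift to every note.
Db5 -> Cb5
E4 -> D4
Eb4 -> Db4
F##4 -> E#4
E5 -> D5
B#5 -> A#5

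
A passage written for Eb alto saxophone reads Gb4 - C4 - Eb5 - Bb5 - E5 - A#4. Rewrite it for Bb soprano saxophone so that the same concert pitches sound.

First find concert pitch: the Eb alto saxophone sounds a major sixth below written, so Gb4 C4 Eb5 Bb5 E5 A#4 sounds Bbb3 Eb3 Gb4 Db5 G4 C#4.
Then write for Bb soprano saxophone: it sounds a major second below written, so the part must be a major second above concert.
Bbb3 → Cb4
Eb3 → F3
Gb4 → Ab4
Db5 → Eb5
G4 → A4
C#4 → D#4

Cb4 F3 Ab4 Eb5 A4 D#4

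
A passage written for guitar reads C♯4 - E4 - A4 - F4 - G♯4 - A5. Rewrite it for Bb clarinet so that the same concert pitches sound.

First find concert pitch: the guitar sounds a perfect octave below written, so C♯4 E4 A4 F4 G♯4 A5 sounds C#3 E3 A3 F3 G#3 A4.
Then write for Bb clarinet: it sounds a major second below written, so the part must be a major second above concert.
C#3 → D#3
E3 → F#3
A3 → B3
F3 → G3
G#3 → A#3
A4 → B4

D#3 F#3 B3 G3 A#3 B4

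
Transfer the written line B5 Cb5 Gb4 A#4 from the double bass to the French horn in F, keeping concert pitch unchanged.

First find concert pitch: the double bass sounds a perfect octave below written, so B5 Cb5 Gb4 A#4 sounds B4 Cb4 Gb3 A#3.
Then write for French horn in F: it sounds a perfect fifth below written, so the part must be a perfect fifth above concert.
B4 → F#5
Cb4 → Gb4
Gb3 → Db4
A#3 → E#4

F#5 Gb4 Db4 E#4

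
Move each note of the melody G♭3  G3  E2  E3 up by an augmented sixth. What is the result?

Gb3: a sixth up reaches E, and 10 semitones makes it E4.
G3: a sixth up reaches E, and 10 semitones makes it E#4.
An augmented sixth up from E2 gives C##3.
E3: a sixth up reaches C, and 10 semitones makes it C##4.

E4 E#4 C##3 C##4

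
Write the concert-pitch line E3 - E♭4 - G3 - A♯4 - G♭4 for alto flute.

A3 Ab4 C4 D#5 Cb5

Written C4 sounds as G3 on the alto flute, so concert pitches are written a perfect fourth up.
E3 gives A3
Eb4 gives Ab4
G3 gives C4
A#4 gives D#5
Gb4 gives Cb5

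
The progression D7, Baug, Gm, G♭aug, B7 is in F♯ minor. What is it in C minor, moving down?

F♯ minor down to C minor is an augmented fourth; each chord root moves by that interval while the quality stays the same.
D7: root D down an augmented fourth → Ab, giving Ab7.
Baug: root B down an augmented fourth → F, giving Faug.
Gm: root G down an augmented fourth → Db, giving Dbm.
G♭aug: root G♭ down an augmented fourth → Dbb, giving Dbbaug.
B7: root B down an augmented fourth → F, giving F7.

Ab7 Faug Dbm Dbbaug F7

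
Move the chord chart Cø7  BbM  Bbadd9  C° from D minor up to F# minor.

Eø7 DM Dadd9 E°

D minor up to F# minor is a major third; each chord root moves by that interval while the quality stays the same.
Cø7: root C up a major third → E, giving Eø7.
BbM: root Bb up a major third → D, giving DM.
Bbadd9: root Bb up a major third → D, giving Dadd9.
C°: root C up a major third → E, giving E°.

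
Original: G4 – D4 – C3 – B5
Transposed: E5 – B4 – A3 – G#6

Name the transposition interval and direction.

up a major sixth

From G4 to E5 is 6 letter names — a sixth of some quality.
G4 to E5 is 9 semitones, which makes it a major sixth; the second version is higher, so the direction is up.
Checking another pair — B5 → G#6 — gives the same interval.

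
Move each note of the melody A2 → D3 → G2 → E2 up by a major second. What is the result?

A2 -> B2
D3 -> E3
G2 -> A2
E2 -> F#2

B2 E3 A2 F#2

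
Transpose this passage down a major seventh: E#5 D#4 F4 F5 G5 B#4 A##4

F#4 E3 Gb3 Gb4 Ab4 C#4 B#3

A major seventh down from E#5 gives F#4.
D#4: a seventh down reaches E, and 11 semitones makes it E3.
F4: a seventh down reaches G, and 11 semitones makes it Gb3.
F5 down a major seventh is Gb4.
G5 down a major seventh is Ab4.
B#4: a seventh down reaches C, and 11 semitones makes it C#4.
A major seventh down from A##4 gives B#3.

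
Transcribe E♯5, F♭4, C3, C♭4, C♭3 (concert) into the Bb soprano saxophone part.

Written C4 sounds as Bb3 on the Bb soprano saxophone, so concert pitches are written a major second up.
E#5 to F##5
Fb4 to Gb4
C3 to D3
Cb4 to Db4
Cb3 to Db3

F##5 Gb4 D3 Db4 Db3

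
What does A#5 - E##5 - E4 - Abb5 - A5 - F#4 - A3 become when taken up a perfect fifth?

E#6 B##5 B4 Ebb6 E6 C#5 E4

A perfect fifth up from A#5 gives E#6.
E##5 up a perfect fifth is B##5.
E4 up a perfect fifth is B4.
Abb5: a fifth up reaches E, and 7 semitones makes it Ebb6.
A5 up a perfect fifth is E6.
A perfect fifth up from F#4 gives C#5.
A perfect fifth up from A3 gives E4.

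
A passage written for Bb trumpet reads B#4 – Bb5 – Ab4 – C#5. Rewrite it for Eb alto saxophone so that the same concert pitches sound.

First find concert pitch: the Bb trumpet sounds a major second below written, so B#4 Bb5 Ab4 C#5 sounds A#4 Ab5 Gb4 B4.
Then write for Eb alto saxophone: it sounds a major sixth below written, so the part must be a major sixth above concert.
A#4 → F##5
Ab5 → F6
Gb4 → Eb5
B4 → G#5

F##5 F6 Eb5 G#5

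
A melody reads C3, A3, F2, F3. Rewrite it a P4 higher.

C3 -> F3
A3 -> D4
F2 -> Bb2
F3 -> Bb3

F3 D4 Bb2 Bb3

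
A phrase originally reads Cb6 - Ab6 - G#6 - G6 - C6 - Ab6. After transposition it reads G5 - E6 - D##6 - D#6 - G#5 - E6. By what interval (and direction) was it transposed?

down a diminished fourth

Take the first pair: Cb6 → G5. C to G spans 4 letter names, so the interval is some kind of fourth.
G5 to Cb6 is 4 semitones, which makes it a diminished fourth; the second version is lower, so the direction is down.
Checking another pair — Ab6 → E6 — gives the same interval.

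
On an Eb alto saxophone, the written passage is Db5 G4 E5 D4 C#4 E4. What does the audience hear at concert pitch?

Fb4 Bb3 G4 F3 E3 G3

Written C4 on the Eb alto saxophone sounds as Eb3, a major sixth lower; apply that shift to every note.
Db5 becomes Fb4
G4 becomes Bb3
E5 becomes G4
D4 becomes F3
C#4 becomes E3
E4 becomes G3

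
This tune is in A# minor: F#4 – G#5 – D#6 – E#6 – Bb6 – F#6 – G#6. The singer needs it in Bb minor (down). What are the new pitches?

A# minor to Bb minor down is an augmented seventh, so every note moves down by that interval.
F#4 gives Gb3
G#5 gives Ab4
D#6 gives Eb5
E#6 gives F5
Bb6 gives Cbb6
F#6 gives Gb5
G#6 gives Ab5

Gb3 Ab4 Eb5 F5 Cbb6 Gb5 Ab5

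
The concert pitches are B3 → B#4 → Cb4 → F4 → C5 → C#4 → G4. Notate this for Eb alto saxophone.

G#4 G##5 Ab4 D5 A5 A#4 E5

The Eb alto saxophone sounds a major sixth below written, so the written part must be a major sixth above concert — transpose each note up.
B3 becomes G#4
B#4 becomes G##5
Cb4 becomes Ab4
F4 becomes D5
C5 becomes A5
C#4 becomes A#4
G4 becomes E5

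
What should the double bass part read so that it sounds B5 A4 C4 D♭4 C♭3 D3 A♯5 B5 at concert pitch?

B6 A5 C5 Db5 Cb4 D4 A#6 B6

Written C4 sounds as C3 on the double bass, so concert pitches are written a perfect octave up.
B5 -> B6
A4 -> A5
C4 -> C5
Db4 -> Db5
Cb3 -> Cb4
D3 -> D4
A#5 -> A#6
B5 -> B6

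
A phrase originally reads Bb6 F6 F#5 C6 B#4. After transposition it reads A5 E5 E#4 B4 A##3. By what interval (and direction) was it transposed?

down a minor ninth

From Bb6 to A5 is 9 letter names — a ninth of some quality.
A5 to Bb6 is 13 semitones, which makes it a minor ninth; the second version is lower, so the direction is down.
Checking another pair — B#4 → A##3 — gives the same interval.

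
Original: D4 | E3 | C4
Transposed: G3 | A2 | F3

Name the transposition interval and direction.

Take the first pair: D4 → G3. D to G spans 5 letter names, so the interval is some kind of fifth.
G3 to D4 is 7 semitones, which makes it a perfect fifth; the second version is lower, so the direction is down.
Checking another pair — C4 → F3 — gives the same interval.

down a perfect fifth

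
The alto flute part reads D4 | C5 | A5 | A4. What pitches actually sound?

Written C4 on the alto flute sounds as G3, a perfect fourth lower; apply that shift to every note.
D4 -> A3
C5 -> G4
A5 -> E5
A4 -> E4

A3 G4 E5 E4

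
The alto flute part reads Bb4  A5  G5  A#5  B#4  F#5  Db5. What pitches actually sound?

The alto flute sounds a perfect fourth below written, so transpose each written note down a perfect fourth.
Bb4 → F4
A5 → E5
G5 → D5
A#5 → E#5
B#4 → F##4
F#5 → C#5
Db5 → Ab4

F4 E5 D5 E#5 F##4 C#5 Ab4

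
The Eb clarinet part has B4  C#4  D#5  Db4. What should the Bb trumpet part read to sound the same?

First find concert pitch: the Eb clarinet sounds a minor third above written, so B4 C#4 D#5 Db4 sounds D5 E4 F#5 Fb4.
Then write for Bb trumpet: it sounds a major second below written, so the part must be a major second above concert.
D5 → E5
E4 → F#4
F#5 → G#5
Fb4 → Gb4

E5 F#4 G#5 Gb4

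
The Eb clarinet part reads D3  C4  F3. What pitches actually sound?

F3 Eb4 Ab3

The Eb clarinet sounds a minor third above written, so transpose each written note up a minor third.
D3 → F3
C4 → Eb4
F3 → Ab3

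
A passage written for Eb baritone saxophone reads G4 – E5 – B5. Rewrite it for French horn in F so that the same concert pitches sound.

F3 D4 A4

First find concert pitch: the Eb baritone saxophone sounds a major thirteenth below written, so G4 E5 B5 sounds Bb2 G3 D4.
Then write for French horn in F: it sounds a perfect fifth below written, so the part must be a perfect fifth above concert.
Bb2 → F3
G3 → D4
D4 → A4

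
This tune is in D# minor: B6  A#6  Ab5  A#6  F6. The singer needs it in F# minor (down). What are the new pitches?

From D# down to F# is a major sixth; apply that to each pitch.
B6 -> D6
A#6 -> C#6
Ab5 -> Cb5
A#6 -> C#6
F6 -> Ab5

D6 C#6 Cb5 C#6 Ab5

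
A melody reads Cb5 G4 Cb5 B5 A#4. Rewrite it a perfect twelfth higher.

Gb6 D6 Gb6 F#7 E#6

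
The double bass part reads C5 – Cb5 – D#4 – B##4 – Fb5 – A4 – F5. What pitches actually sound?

C4 Cb4 D#3 B##3 Fb4 A3 F4

The double bass sounds a perfect octave below written, so transpose each written note down a perfect octave.
C5 becomes C4
Cb5 becomes Cb4
D#4 becomes D#3
B##4 becomes B##3
Fb5 becomes Fb4
A4 becomes A3
F5 becomes F4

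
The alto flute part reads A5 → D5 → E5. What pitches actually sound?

Written C4 on the alto flute sounds as G3, a perfect fourth lower; apply that shift to every note.
A5 becomes E5
D5 becomes A4
E5 becomes B4

E5 A4 B4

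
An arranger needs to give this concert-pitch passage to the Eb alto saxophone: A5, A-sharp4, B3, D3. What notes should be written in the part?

The Eb alto saxophone sounds a major sixth below written, so the written part must be a major sixth above concert — transpose each note up.
A5 to F#6
A#4 to F##5
B3 to G#4
D3 to B3

F#6 F##5 G#4 B3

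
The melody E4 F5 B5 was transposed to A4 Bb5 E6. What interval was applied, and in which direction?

Take the first pair: E4 → A4. E to A spans 4 letter names, so the interval is some kind of fourth.
E4 to A4 is 5 semitones, which makes it a perfect fourth; the second version is higher, so the direction is up.
Checking another pair — B5 → E6 — gives the same interval.

up a perfect fourth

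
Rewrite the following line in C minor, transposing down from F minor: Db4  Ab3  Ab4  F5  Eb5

Ab3 Eb3 Eb4 C5 Bb4

F minor to C minor down is a perfect fourth, so every note moves down by that interval.
Db4 to Ab3
Ab3 to Eb3
Ab4 to Eb4
F5 to C5
Eb5 to Bb4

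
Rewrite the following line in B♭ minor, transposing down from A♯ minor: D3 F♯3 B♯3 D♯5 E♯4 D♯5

Ebb2 Gb2 C3 Eb4 F3 Eb4

From A♯ down to B♭ is an augmented seventh; apply that to each pitch.
D3 becomes Ebb2
F#3 becomes Gb2
B#3 becomes C3
D#5 becomes Eb4
E#4 becomes F3
D#5 becomes Eb4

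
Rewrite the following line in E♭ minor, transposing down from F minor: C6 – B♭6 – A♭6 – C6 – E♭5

From F down to E♭ is a major second; apply that to each pitch.
C6 → Bb5
Bb6 → Ab6
Ab6 → Gb6
C6 → Bb5
Eb5 → Db5

Bb5 Ab6 Gb6 Bb5 Db5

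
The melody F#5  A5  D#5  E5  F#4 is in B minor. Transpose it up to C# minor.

G#5 B5 E#5 F#5 G#4

B minor to C# minor up is a major second, so every note moves up by that interval.
F#5 -> G#5
A5 -> B5
D#5 -> E#5
E5 -> F#5
F#4 -> G#4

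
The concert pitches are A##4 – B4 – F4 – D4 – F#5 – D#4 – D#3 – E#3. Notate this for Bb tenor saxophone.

The Bb tenor saxophone sounds a major ninth below written, so the written part must be a major ninth above concert — transpose each note up.
A##4 to B##5
B4 to C#6
F4 to G5
D4 to E5
F#5 to G#6
D#4 to E#5
D#3 to E#4
E#3 to F##4

B##5 C#6 G5 E5 G#6 E#5 E#4 F##4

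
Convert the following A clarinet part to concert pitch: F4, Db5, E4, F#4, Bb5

D4 Bb4 C#4 D#4 G5

Written C4 on the A clarinet sounds as A3, a minor third lower; apply that shift to every note.
F4 -> D4
Db5 -> Bb4
E4 -> C#4
F#4 -> D#4
Bb5 -> G5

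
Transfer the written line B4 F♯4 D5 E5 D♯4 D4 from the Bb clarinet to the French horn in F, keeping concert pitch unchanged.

First find concert pitch: the Bb clarinet sounds a major second below written, so B4 F♯4 D5 E5 D♯4 D4 sounds A4 E4 C5 D5 C#4 C4.
Then write for French horn in F: it sounds a perfect fifth below written, so the part must be a perfect fifth above concert.
A4 → E5
E4 → B4
C5 → G5
D5 → A5
C#4 → G#4
C4 → G4

E5 B4 G5 A5 G#4 G4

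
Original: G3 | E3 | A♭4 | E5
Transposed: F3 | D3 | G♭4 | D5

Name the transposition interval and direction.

From G3 to F3 is 2 letter names — a second of some quality.
F3 to G3 is 2 semitones, which makes it a major second; the second version is lower, so the direction is down.
Checking another pair — E5 → D5 — gives the same interval.

down a major second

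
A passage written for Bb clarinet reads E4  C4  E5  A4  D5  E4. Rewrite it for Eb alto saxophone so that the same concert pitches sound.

First find concert pitch: the Bb clarinet sounds a major second below written, so E4 C4 E5 A4 D5 E4 sounds D4 Bb3 D5 G4 C5 D4.
Then write for Eb alto saxophone: it sounds a major sixth below written, so the part must be a major sixth above concert.
D4 → B4
Bb3 → G4
D5 → B5
G4 → E5
C5 → A5
D4 → B4

B4 G4 B5 E5 A5 B4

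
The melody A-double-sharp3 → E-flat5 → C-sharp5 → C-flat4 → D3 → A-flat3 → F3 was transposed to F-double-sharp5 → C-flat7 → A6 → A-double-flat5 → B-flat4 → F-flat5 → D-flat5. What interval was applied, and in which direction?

up a minor thirteenth

From A##3 to F##5 is 13 letter names — a thirteenth of some quality.
A##3 to F##5 is 20 semitones, which makes it a minor thirteenth; the second version is higher, so the direction is up.
Checking another pair — F3 → Db5 — gives the same interval.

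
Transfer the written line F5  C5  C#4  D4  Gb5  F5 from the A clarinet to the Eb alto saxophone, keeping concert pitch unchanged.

B5 F#5 F##4 G#4 C6 B5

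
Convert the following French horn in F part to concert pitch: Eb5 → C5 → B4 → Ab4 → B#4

Written C4 on the French horn in F sounds as F3, a perfect fifth lower; apply that shift to every note.
Eb5 -> Ab4
C5 -> F4
B4 -> E4
Ab4 -> Db4
B#4 -> E#4

Ab4 F4 E4 Db4 E#4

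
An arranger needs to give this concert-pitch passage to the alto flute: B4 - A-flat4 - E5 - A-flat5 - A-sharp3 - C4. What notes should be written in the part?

E5 Db5 A5 Db6 D#4 F4

Written C4 sounds as G3 on the alto flute, so concert pitches are written a perfect fourth up.
B4 becomes E5
Ab4 becomes Db5
E5 becomes A5
Ab5 becomes Db6
A#3 becomes D#4
C4 becomes F4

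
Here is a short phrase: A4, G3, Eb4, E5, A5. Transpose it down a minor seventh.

B3 A2 F3 F#4 B4

A4: a seventh down reaches B, and 10 semitones makes it B3.
G3: a seventh down reaches A, and 10 semitones makes it A2.
A minor seventh down from Eb4 gives F3.
E5 down a minor seventh is F#4.
A minor seventh down from A5 gives B4.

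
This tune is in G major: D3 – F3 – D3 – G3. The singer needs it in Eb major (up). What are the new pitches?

G major to Eb major up is a minor sixth, so every note moves up by that interval.
D3 to Bb3
F3 to Db4
D3 to Bb3
G3 to Eb4

Bb3 Db4 Bb3 Eb4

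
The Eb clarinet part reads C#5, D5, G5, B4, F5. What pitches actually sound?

E5 F5 Bb5 D5 Ab5

Written C4 on the Eb clarinet sounds as Eb4, a minor third higher; apply that shift to every note.
C#5 → E5
D5 → F5
G5 → Bb5
B4 → D5
F5 → Ab5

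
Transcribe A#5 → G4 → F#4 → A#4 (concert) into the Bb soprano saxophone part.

B#5 A4 G#4 B#4

The Bb soprano saxophone sounds a major second below written, so the written part must be a major second above concert — transpose each note up.
A#5 to B#5
G4 to A4
F#4 to G#4
A#4 to B#4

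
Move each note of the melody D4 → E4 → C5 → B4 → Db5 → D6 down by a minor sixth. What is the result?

F#3 G#3 E4 D#4 F4 F#5

A minor sixth down from D4 gives F#3.
E4: a sixth down reaches G, and 8 semitones makes it G#3.
C5 down a minor sixth is E4.
A minor sixth down from B4 gives D#4.
Db5 down a minor sixth is F4.
A minor sixth down from D6 gives F#5.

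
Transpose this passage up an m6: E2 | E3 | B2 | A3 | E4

C3 C4 G3 F4 C5

E2 to C3
E3 to C4
B2 to G3
A3 to F4
E4 to C5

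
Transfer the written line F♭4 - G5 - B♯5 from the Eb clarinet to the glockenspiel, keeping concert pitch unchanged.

Abb2 Bb3 D#4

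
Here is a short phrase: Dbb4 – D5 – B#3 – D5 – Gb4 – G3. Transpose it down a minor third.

Bbb3 B4 G##3 B4 Eb4 E3

Dbb4 down a minor third is Bbb3.
D5: a third down reaches B, and 3 semitones makes it B4.
B#3: a third down reaches G, and 3 semitones makes it G##3.
A minor third down from D5 gives B4.
Gb4: a third down reaches E, and 3 semitones makes it Eb4.
G3: a third down reaches E, and 3 semitones makes it E3.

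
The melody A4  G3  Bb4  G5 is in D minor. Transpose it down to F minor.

C4 Bb2 Db4 Bb4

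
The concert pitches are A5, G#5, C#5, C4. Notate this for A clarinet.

C6 B5 E5 Eb4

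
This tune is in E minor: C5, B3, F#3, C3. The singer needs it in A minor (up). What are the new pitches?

F5 E4 B3 F3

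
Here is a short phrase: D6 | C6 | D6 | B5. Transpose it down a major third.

D6 -> Bb5
C6 -> Ab5
D6 -> Bb5
B5 -> G5

Bb5 Ab5 Bb5 G5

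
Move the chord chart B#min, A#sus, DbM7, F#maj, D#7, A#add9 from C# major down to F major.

Emin Dsus GbbM7 Bbmaj G7 Dadd9

C# major down to F major is an augmented fifth; each chord root moves by that interval while the quality stays the same.
B#min: root B# down an augmented fifth → E, giving Emin.
A#sus: root A# down an augmented fifth → D, giving Dsus.
DbM7: root Db down an augmented fifth → Gbb, giving GbbM7.
F#maj: root F# down an augmented fifth → Bb, giving Bbmaj.
D#7: root D# down an augmented fifth → G, giving G7.
A#add9: root A# down an augmented fifth → D, giving Dadd9.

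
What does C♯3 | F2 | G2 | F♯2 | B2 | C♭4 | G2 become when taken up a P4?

A perfect fourth up from C#3 gives F#3.
F2 up a perfect fourth is Bb2.
G2 up a perfect fourth is C3.
F#2: a fourth up reaches B, and 5 semitones makes it B2.
A perfect fourth up from B2 gives E3.
Cb4 up a perfect fourth is Fb4.
G2: a fourth up reaches C, and 5 semitones makes it C3.

F#3 Bb2 C3 B2 E3 Fb4 C3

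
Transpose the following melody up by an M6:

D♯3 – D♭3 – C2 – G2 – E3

B#3 Bb3 A2 E3 C#4

A major sixth up from D#3 gives B#3.
Db3 up a major sixth is Bb3.
C2: a sixth up reaches A, and 9 semitones makes it A2.
G2: a sixth up reaches E, and 9 semitones makes it E3.
A major sixth up from E3 gives C#4.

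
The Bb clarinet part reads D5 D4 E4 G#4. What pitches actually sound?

C5 C4 D4 F#4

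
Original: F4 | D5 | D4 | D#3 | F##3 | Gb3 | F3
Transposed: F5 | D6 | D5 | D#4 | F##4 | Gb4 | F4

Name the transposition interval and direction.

up a perfect octave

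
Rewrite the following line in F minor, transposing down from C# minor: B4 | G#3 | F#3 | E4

Eb4 C3 Bb2 Ab3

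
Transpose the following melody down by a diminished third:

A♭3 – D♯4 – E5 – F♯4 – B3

F#3 B##3 C##5 D##4 G##3

Ab3 becomes F#3
D#4 becomes B##3
E5 becomes C##5
F#4 becomes D##4
B3 becomes G##3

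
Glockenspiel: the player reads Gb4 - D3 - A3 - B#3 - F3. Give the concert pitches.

Gb6 D5 A5 B#5 F5

Written C4 on the glockenspiel sounds as C6, a perfect fifteenth higher; apply that shift to every note.
Gb4 → Gb6
D3 → D5
A3 → A5
B#3 → B#5
F3 → F5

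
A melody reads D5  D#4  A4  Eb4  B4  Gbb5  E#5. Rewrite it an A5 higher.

D5 gives A#5
D#4 gives A##4
A4 gives E#5
Eb4 gives B4
B4 gives F##5
Gbb5 gives Db6
E#5 gives B##5

A#5 A##4 E#5 B4 F##5 Db6 B##5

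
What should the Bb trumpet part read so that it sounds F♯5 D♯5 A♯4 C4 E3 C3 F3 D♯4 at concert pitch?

G#5 E#5 B#4 D4 F#3 D3 G3 E#4

Written C4 sounds as Bb3 on the Bb trumpet, so concert pitches are written a major second up.
F#5 becomes G#5
D#5 becomes E#5
A#4 becomes B#4
C4 becomes D4
E3 becomes F#3
C3 becomes D3
F3 becomes G3
D#4 becomes E#4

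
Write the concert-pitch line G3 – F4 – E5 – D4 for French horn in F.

D4 C5 B5 A4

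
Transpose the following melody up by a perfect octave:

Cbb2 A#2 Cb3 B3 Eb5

Cbb3 A#3 Cb4 B4 Eb6

A perfect octave up from Cbb2 gives Cbb3.
A#2 up a perfect octave is A#3.
A perfect octave up from Cb3 gives Cb4.
B3 up a perfect octave is B4.
Eb5: an octave up reaches E, and 12 semitones makes it Eb6.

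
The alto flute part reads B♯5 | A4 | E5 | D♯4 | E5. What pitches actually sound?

F##5 E4 B4 A#3 B4

The alto flute sounds a perfect fourth below written, so transpose each written note down a perfect fourth.
B#5 → F##5
A4 → E4
E5 → B4
D#4 → A#3
E5 → B4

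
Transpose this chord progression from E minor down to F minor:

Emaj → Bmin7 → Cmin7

Fmaj Cmin7 Dbmin7

E minor down to F minor is a major seventh; each chord root moves by that interval while the quality stays the same.
Emaj: root E down a major seventh → F, giving Fmaj.
Bmin7: root B down a major seventh → C, giving Cmin7.
Cmin7: root C down a major seventh → Db, giving Dbmin7.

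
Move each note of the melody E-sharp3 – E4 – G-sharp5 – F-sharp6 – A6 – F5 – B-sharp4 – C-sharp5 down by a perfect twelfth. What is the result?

A#1 A2 C#4 B4 D5 Bb3 E#3 F#3

E#3: a twelfth down reaches A, and 19 semitones makes it A#1.
A perfect twelfth down from E4 gives A2.
G#5 down a perfect twelfth is C#4.
F#6 down a perfect twelfth is B4.
A6: a twelfth down reaches D, and 19 semitones makes it D5.
F5: a twelfth down reaches B, and 19 semitones makes it Bb3.
B#4: a twelfth down reaches E, and 19 semitones makes it E#3.
A perfect twelfth down from C#5 gives F#3.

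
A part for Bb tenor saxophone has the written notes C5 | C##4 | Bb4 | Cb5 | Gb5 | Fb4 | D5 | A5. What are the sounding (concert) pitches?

Written C4 on the Bb tenor saxophone sounds as Bb2, a major ninth lower; apply that shift to every note.
C5 becomes Bb3
C##4 becomes B#2
Bb4 becomes Ab3
Cb5 becomes Bbb3
Gb5 becomes Fb4
Fb4 becomes Ebb3
D5 becomes C4
A5 becomes G4

Bb3 B#2 Ab3 Bbb3 Fb4 Ebb3 C4 G4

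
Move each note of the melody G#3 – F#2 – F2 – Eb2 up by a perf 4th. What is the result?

C#4 B2 Bb2 Ab2

G#3 -> C#4
F#2 -> B2
F2 -> Bb2
Eb2 -> Ab2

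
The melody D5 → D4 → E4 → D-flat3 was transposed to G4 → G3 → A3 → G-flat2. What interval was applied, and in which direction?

down a perfect fifth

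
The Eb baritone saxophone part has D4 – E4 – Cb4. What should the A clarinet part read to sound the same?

First find concert pitch: the Eb baritone saxophone sounds a major thirteenth below written, so D4 E4 Cb4 sounds F2 G2 Ebb2.
Then write for A clarinet: it sounds a minor third below written, so the part must be a minor third above concert.
F2 → Ab2
G2 → Bb2
Ebb2 → Gbb2

Ab2 Bb2 Gbb2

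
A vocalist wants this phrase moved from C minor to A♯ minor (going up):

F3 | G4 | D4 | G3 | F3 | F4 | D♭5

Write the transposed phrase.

D#4 E#5 B#4 E#4 D#4 D#5 B5

C minor to A♯ minor up is an augmented sixth, so every note moves up by that interval.
F3 gives D#4
G4 gives E#5
D4 gives B#4
G3 gives E#4
F3 gives D#4
F4 gives D#5
Db5 gives B5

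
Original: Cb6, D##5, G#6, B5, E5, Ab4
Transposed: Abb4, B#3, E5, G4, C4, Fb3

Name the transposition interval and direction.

From Cb6 to Abb4 is 10 letter names — a tenth of some quality.
Abb4 to Cb6 is 16 semitones, which makes it a major tenth; the second version is lower, so the direction is down.
Checking another pair — Ab4 → Fb3 — gives the same interval.

down a major tenth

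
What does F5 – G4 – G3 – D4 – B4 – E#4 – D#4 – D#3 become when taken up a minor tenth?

Ab6 Bb5 Bb4 F5 D6 G#5 F#5 F#4

F5 -> Ab6
G4 -> Bb5
G3 -> Bb4
D4 -> F5
B4 -> D6
E#4 -> G#5
D#4 -> F#5
D#3 -> F#4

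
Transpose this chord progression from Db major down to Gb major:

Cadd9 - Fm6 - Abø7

Fadd9 Bbm6 Dbø7

Db major down to Gb major is a perfect fifth; each chord root moves by that interval while the quality stays the same.
Cadd9: root C down a perfect fifth → F, giving Fadd9.
Fm6: root F down a perfect fifth → Bb, giving Bbm6.
Abø7: root Ab down a perfect fifth → Db, giving Dbø7.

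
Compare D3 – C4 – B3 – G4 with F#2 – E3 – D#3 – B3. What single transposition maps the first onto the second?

down a minor sixth

Take the first pair: D3 → F#2. D to F spans 6 letter names, so the interval is some kind of sixth.
F#2 to D3 is 8 semitones, which makes it a minor sixth; the second version is lower, so the direction is down.
Checking another pair — G4 → B3 — gives the same interval.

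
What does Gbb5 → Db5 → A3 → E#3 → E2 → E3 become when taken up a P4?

Cbb6 Gb5 D4 A#3 A2 A3

Gbb5 -> Cbb6
Db5 -> Gb5
A3 -> D4
E#3 -> A#3
E2 -> A2
E3 -> A3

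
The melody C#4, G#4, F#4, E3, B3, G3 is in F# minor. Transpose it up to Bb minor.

F4 C5 Bb4 Ab3 Eb4 Cb4

F# minor to Bb minor up is a diminished fourth, so every note moves up by that interval.
C#4 to F4
G#4 to C5
F#4 to Bb4
E3 to Ab3
B3 to Eb4
G3 to Cb4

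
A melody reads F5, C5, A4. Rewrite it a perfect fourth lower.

F5 becomes C5
C5 becomes G4
A4 becomes E4

C5 G4 E4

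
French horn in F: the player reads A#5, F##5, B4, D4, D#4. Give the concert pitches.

D#5 B#4 E4 G3 G#3

Written C4 on the French horn in F sounds as F3, a perfect fifth lower; apply that shift to every note.
A#5 → D#5
F##5 → B#4
B4 → E4
D4 → G3
D#4 → G#3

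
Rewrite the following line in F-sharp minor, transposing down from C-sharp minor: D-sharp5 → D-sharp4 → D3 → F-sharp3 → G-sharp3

C-sharp minor to F-sharp minor down is a perfect fifth, so every note moves down by that interval.
D#5 becomes G#4
D#4 becomes G#3
D3 becomes G2
F#3 becomes B2
G#3 becomes C#3

G#4 G#3 G2 B2 C#3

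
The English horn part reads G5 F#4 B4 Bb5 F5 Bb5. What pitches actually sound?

Written C4 on the English horn sounds as F3, a perfect fifth lower; apply that shift to every note.
G5 becomes C5
F#4 becomes B3
B4 becomes E4
Bb5 becomes Eb5
F5 becomes Bb4
Bb5 becomes Eb5

C5 B3 E4 Eb5 Bb4 Eb5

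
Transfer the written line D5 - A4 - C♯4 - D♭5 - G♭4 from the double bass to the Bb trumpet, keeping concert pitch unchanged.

First find concert pitch: the double bass sounds a perfect octave below written, so D5 A4 C♯4 D♭5 G♭4 sounds D4 A3 C#3 Db4 Gb3.
Then write for Bb trumpet: it sounds a major second below written, so the part must be a major second above concert.
D4 → E4
A3 → B3
C#3 → D#3
Db4 → Eb4
Gb3 → Ab3

E4 B3 D#3 Eb4 Ab3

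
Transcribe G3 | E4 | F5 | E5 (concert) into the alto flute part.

C4 A4 Bb5 A5

The alto flute sounds a perfect fourth below written, so the written part must be a perfect fourth above concert — transpose each note up.
G3 to C4
E4 to A4
F5 to Bb5
E5 to A5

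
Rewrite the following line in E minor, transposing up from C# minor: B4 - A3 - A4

D5 C4 C5

From C# up to E is a minor third; apply that to each pitch.
B4 to D5
A3 to C4
A4 to C5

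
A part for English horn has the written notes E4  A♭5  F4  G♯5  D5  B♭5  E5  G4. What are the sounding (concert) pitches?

A3 Db5 Bb3 C#5 G4 Eb5 A4 C4

Written C4 on the English horn sounds as F3, a perfect fifth lower; apply that shift to every note.
E4 gives A3
Ab5 gives Db5
F4 gives Bb3
G#5 gives C#5
D5 gives G4
Bb5 gives Eb5
E5 gives A4
G4 gives C4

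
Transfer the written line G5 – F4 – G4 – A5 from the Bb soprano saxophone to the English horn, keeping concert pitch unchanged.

First find concert pitch: the Bb soprano saxophone sounds a major second below written, so G5 F4 G4 A5 sounds F5 Eb4 F4 G5.
Then write for English horn: it sounds a perfect fifth below written, so the part must be a perfect fifth above concert.
F5 → C6
Eb4 → Bb4
F4 → C5
G5 → D6

C6 Bb4 C5 D6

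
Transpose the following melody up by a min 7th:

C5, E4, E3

Bb5 D5 D4

C5: a seventh up reaches B, and 10 semitones makes it Bb5.
E4: a seventh up reaches D, and 10 semitones makes it D5.
E3: a seventh up reaches D, and 10 semitones makes it D4.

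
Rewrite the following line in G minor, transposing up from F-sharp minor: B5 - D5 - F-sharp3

C6 Eb5 G3

From F-sharp up to G is a minor second; apply that to each pitch.
B5 becomes C6
D5 becomes Eb5
F#3 becomes G3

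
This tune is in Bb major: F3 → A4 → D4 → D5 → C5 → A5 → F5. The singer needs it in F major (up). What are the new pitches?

From Bb up to F is a perfect fifth; apply that to each pitch.
F3 -> C4
A4 -> E5
D4 -> A4
D5 -> A5
C5 -> G5
A5 -> E6
F5 -> C6

C4 E5 A4 A5 G5 E6 C6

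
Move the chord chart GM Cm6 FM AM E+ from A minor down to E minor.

DM Gm6 CM EM B+

A minor down to E minor is a perfect fourth; each chord root moves by that interval while the quality stays the same.
GM: root G down a perfect fourth → D, giving DM.
Cm6: root C down a perfect fourth → G, giving Gm6.
FM: root F down a perfect fourth → C, giving CM.
AM: root A down a perfect fourth → E, giving EM.
E+: root E down a perfect fourth → B, giving B+.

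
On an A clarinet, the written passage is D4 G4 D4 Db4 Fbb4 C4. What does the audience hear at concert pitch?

B3 E4 B3 Bb3 Dbb4 A3

Written C4 on the A clarinet sounds as A3, a minor third lower; apply that shift to every note.
D4 to B3
G4 to E4
D4 to B3
Db4 to Bb3
Fbb4 to Dbb4
C4 to A3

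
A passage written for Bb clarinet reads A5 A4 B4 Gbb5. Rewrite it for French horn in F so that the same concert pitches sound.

D6 D5 E5 Cbb6

First find concert pitch: the Bb clarinet sounds a major second below written, so A5 A4 B4 Gbb5 sounds G5 G4 A4 Fbb5.
Then write for French horn in F: it sounds a perfect fifth below written, so the part must be a perfect fifth above concert.
G5 → D6
G4 → D5
A4 → E5
Fbb5 → Cbb6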